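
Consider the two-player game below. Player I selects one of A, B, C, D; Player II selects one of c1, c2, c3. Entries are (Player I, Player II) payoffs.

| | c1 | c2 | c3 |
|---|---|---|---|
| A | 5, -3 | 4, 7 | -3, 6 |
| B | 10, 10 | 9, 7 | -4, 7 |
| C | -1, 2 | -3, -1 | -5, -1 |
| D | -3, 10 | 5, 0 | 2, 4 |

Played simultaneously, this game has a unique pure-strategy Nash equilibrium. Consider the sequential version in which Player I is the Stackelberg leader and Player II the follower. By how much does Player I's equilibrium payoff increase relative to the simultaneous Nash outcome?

0

Work backward from Player II's decision.
- A → Player II plays c2 (best of -3, 7, 6); Player I gets 4.
- B → Player II plays c1 (best of 10, 7, 7); Player I gets 10.
- C → Player II plays c1 (best of 2, -1, -1); Player I gets -1.
- D → Player II plays c1 (best of 10, 0, 4); Player I gets -3.
Player I's induced payoffs are 4, 10, -1, -3, so Player I commits to B. Subgame-perfect outcome: (B, c1) with payoffs (10, 10).
Now find the simultaneous Nash equilibrium.
Player I's best replies: c1→B; c2→B; c3→D.
Player II's best replies: A→c2; B→c1; C→c1; D→c1.
The unique mutual best reply is (B, c1), giving (10, 10).
Player I's commitment gain: 10 − 10 = 0.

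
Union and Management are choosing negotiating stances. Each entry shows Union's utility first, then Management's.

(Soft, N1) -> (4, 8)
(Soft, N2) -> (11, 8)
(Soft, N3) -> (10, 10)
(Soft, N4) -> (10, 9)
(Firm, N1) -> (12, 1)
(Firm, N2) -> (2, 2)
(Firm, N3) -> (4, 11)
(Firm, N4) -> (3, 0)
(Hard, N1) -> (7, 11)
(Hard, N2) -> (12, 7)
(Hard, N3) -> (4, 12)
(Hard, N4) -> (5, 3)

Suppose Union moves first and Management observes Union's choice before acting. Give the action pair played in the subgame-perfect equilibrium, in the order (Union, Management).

Solve by backward induction (Union leads).
- Soft: Management compares 8, 8, 10, 9 and picks N3; Union would get 10.
- Firm: Management compares 1, 2, 11, 0 and picks N3; Union would get 4.
- Hard: Management compares 11, 7, 12, 3 and picks N3; Union would get 4.
Union's induced payoffs are 10, 4, 4, so Union commits to Soft. Subgame-perfect outcome: (Soft, N3) with payoffs (10, 10).

(Soft, N3)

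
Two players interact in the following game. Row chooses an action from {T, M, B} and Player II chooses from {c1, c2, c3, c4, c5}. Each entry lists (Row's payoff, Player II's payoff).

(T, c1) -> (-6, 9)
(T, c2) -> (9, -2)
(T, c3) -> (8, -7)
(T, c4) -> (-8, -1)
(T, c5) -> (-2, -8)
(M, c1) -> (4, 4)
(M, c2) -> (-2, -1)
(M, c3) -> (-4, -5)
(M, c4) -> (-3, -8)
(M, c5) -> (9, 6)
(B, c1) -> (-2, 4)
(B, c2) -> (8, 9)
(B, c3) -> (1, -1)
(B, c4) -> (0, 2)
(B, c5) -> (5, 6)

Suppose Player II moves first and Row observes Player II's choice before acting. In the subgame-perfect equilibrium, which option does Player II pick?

Solve by backward induction (Player II leads).
- c1: BR = M, leader payoff 4.
- c2: BR = T, leader payoff -2.
- c3: BR = T, leader payoff -7.
- c4: BR = B, leader payoff 2.
- c5: BR = M, leader payoff 6.
Player II's induced payoffs are 4, -2, -7, 2, 6, so Player II commits to c5. Subgame-perfect outcome: (M, c5) with payoffs (9, 6).

c5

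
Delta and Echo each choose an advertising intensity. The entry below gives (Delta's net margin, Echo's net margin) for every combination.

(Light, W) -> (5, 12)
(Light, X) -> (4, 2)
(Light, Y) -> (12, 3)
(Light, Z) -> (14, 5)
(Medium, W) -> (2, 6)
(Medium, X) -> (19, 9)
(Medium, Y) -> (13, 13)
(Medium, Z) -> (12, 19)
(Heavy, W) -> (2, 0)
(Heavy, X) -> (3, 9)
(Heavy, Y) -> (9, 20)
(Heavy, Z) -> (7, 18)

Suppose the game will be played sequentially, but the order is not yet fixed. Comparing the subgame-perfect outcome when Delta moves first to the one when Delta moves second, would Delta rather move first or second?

second

If Delta leads: Echo's best replies are Light→W, Medium→Z, Heavy→Y; Delta's induced payoffs 5, 12, 9; outcome (Medium, Z), payoffs (12, 19).
If Echo leads: Delta's best replies are W→Light, X→Medium, Y→Medium, Z→Light; Echo's induced payoffs 12, 9, 13, 5; outcome (Medium, Y), payoffs (13, 13).
Delta gets 12 moving first and 13 moving second, so Delta prefers to move second.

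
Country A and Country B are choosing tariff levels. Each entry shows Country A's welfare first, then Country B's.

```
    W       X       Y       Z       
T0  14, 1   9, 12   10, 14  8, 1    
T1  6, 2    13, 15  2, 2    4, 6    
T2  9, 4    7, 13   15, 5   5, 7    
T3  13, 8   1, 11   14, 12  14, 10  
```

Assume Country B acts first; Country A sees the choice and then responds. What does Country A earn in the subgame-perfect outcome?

Solve by backward induction (Country B leads).
- W: BR = T0, leader payoff 1.
- X: BR = T1, leader payoff 15.
- Y: BR = T2, leader payoff 5.
- Z: BR = T3, leader payoff 10.
Among 1, 15, 5, 10, the best is 15 at X. Subgame-perfect outcome: (T1, X) with payoffs (13, 15).

13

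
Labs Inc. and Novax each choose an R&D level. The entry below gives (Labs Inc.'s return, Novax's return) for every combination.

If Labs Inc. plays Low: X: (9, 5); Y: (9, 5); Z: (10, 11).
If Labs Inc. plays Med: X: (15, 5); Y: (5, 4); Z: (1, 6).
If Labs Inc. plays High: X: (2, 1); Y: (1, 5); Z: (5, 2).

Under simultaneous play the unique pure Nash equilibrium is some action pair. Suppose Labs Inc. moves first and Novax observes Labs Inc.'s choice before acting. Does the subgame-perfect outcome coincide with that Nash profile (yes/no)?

yes

Novax best-responds to each possible Labs Inc. move:
- Low: BR = Z, leader payoff 10.
- Med: BR = Z, leader payoff 1.
- High: BR = Y, leader payoff 1.
Among 10, 1, 1, the best is 10 at Low. Subgame-perfect outcome: (Low, Z) with payoffs (10, 11).
Under simultaneous play:
Labs Inc.'s best replies: X→Med; Y→Low; Z→Low.
Novax's best replies: Low→Z; Med→Z; High→Y.
The unique mutual best reply is (Low, Z), giving (10, 11).
Sequential outcome (Low, Z) coincides with the Nash profile (Low, Z).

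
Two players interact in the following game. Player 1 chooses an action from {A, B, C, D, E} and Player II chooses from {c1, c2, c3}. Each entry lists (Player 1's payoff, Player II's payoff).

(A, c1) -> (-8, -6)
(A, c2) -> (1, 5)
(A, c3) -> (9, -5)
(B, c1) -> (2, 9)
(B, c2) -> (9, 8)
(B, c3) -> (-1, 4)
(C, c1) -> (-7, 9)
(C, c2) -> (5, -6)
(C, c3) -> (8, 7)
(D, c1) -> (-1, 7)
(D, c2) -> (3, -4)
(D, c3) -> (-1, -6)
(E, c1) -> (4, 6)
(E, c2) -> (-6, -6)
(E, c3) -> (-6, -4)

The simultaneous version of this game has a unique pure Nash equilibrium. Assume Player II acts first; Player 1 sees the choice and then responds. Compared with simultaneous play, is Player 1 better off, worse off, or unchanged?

better off

Solve by backward induction (Player II leads).
- c1: BR = E, leader payoff 6.
- c2: BR = B, leader payoff 8.
- c3: BR = A, leader payoff -5.
Maximizing over 6, 8, -5, Player II chooses c2. Subgame-perfect outcome: (B, c2) with payoffs (9, 8).
Now find the simultaneous Nash equilibrium.
Player 1's best replies: c1→E; c2→B; c3→A.
Player II's best replies: A→c2; B→c1; C→c1; D→c1; E→c1.
Only (E, c1) has each player best-responding; Nash payoffs (4, 6).
Player 1 earns 9 sequentially versus 4 at the Nash outcome: better off.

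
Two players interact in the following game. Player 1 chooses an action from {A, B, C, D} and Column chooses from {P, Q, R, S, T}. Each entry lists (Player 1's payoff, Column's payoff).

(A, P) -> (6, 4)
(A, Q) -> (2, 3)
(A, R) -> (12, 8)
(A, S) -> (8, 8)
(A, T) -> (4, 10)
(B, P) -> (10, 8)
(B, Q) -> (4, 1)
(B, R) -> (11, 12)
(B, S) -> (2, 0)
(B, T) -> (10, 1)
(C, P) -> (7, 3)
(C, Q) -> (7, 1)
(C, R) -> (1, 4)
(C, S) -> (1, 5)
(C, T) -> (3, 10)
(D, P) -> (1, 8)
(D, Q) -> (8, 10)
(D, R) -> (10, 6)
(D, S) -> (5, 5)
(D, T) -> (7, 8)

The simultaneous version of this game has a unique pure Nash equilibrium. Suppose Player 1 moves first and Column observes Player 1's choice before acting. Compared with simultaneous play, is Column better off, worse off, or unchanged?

Solve by backward induction (Player 1 leads).
- A: BR = T, leader payoff 4.
- B: BR = R, leader payoff 11.
- C: BR = T, leader payoff 3.
- D: BR = Q, leader payoff 8.
Among 4, 11, 3, 8, the best is 11 at B. Subgame-perfect outcome: (B, R) with payoffs (11, 12).
Now find the simultaneous Nash equilibrium.
Player 1's best replies: P→B; Q→D; R→A; S→A; T→B.
Column's best replies: A→T; B→R; C→T; D→Q.
The unique mutual best reply is (D, Q), giving (8, 10).
Column earns 12 sequentially versus 10 at the Nash outcome: better off.

better off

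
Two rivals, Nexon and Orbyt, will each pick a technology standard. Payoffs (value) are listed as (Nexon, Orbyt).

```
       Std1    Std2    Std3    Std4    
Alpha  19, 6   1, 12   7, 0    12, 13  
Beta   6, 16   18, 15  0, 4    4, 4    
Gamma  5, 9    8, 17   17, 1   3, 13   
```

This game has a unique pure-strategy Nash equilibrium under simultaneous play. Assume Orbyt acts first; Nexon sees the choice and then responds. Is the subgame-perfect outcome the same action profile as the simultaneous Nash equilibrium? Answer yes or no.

Solve by backward induction (Orbyt leads).
- Std1: BR = Alpha, leader payoff 6.
- Std2: BR = Beta, leader payoff 15.
- Std3: BR = Gamma, leader payoff 1.
- Std4: BR = Alpha, leader payoff 13.
Orbyt's induced payoffs are 6, 15, 1, 13, so Orbyt commits to Std2. Subgame-perfect outcome: (Beta, Std2) with payoffs (18, 15).
Under simultaneous play:
Nexon's best replies: Std1→Alpha; Std2→Beta; Std3→Gamma; Std4→Alpha.
Orbyt's best replies: Alpha→Std4; Beta→Std1; Gamma→Std2.
The unique mutual best reply is (Alpha, Std4), giving (12, 13).
Sequential outcome (Beta, Std2) differs from the Nash profile (Alpha, Std4).

no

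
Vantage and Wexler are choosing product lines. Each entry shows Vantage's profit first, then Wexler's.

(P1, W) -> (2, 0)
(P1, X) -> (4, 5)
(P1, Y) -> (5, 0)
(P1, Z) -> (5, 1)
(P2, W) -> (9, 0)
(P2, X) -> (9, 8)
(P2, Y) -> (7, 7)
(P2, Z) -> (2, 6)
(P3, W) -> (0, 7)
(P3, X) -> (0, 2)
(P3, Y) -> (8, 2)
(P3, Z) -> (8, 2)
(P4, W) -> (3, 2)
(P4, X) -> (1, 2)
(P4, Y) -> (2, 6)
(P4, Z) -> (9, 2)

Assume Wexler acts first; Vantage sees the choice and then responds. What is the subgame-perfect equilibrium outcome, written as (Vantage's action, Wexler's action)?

(P2, X)

Vantage best-responds to each possible Wexler move:
- W: BR = P2, leader payoff 0.
- X: BR = P2, leader payoff 8.
- Y: BR = P3, leader payoff 2.
- Z: BR = P4, leader payoff 2.
Maximizing over 0, 8, 2, 2, Wexler chooses X. Subgame-perfect outcome: (P2, X) with payoffs (9, 8).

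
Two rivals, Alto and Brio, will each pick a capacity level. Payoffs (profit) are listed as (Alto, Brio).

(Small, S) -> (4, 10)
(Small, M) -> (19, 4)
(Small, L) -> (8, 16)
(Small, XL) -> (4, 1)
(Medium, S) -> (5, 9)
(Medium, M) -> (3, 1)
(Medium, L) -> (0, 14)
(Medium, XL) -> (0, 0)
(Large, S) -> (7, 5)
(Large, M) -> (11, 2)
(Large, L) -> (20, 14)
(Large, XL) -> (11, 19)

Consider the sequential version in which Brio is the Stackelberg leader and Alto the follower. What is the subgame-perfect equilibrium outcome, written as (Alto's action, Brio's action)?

(Large, XL)

Backward induction with Brio moving first.
- S: Alto compares 4, 5, 7 and picks Large; Brio would get 5.
- M: Alto compares 19, 3, 11 and picks Small; Brio would get 4.
- L: Alto compares 8, 0, 20 and picks Large; Brio would get 14.
- XL: Alto compares 4, 0, 11 and picks Large; Brio would get 19.
Brio's induced payoffs are 5, 4, 14, 19, so Brio commits to XL. Subgame-perfect outcome: (Large, XL) with payoffs (11, 19).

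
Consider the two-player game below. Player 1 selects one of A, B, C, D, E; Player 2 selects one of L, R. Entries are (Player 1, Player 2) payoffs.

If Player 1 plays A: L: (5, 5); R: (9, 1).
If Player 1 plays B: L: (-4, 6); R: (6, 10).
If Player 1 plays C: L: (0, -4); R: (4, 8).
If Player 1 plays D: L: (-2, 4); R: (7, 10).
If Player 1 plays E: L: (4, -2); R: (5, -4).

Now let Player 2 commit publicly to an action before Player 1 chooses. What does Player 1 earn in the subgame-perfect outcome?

5

Solve by backward induction (Player 2 leads).
- L → Player 1 plays A (best of 5, -4, 0, -2, 4); Player 2 gets 5.
- R → Player 1 plays A (best of 9, 6, 4, 7, 5); Player 2 gets 1.
Maximizing over 5, 1, Player 2 chooses L. Subgame-perfect outcome: (A, L) with payoffs (5, 5).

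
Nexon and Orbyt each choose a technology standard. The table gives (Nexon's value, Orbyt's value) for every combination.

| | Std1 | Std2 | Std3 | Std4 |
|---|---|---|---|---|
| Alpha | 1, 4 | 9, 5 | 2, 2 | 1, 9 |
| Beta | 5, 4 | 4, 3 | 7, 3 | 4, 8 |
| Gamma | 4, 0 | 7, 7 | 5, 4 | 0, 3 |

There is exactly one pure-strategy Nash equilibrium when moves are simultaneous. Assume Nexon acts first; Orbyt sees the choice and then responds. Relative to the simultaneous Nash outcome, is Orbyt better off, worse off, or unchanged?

Orbyt best-responds to each possible Nexon move:
- Alpha → Orbyt plays Std4 (best of 4, 5, 2, 9); Nexon gets 1.
- Beta → Orbyt plays Std4 (best of 4, 3, 3, 8); Nexon gets 4.
- Gamma → Orbyt plays Std2 (best of 0, 7, 4, 3); Nexon gets 7.
Nexon's induced payoffs are 1, 4, 7, so Nexon commits to Gamma. Subgame-perfect outcome: (Gamma, Std2) with payoffs (7, 7).
Under simultaneous play:
Nexon's best replies: Std1→Beta; Std2→Alpha; Std3→Beta; Std4→Beta.
Orbyt's best replies: Alpha→Std4; Beta→Std4; Gamma→Std2.
The unique mutual best reply is (Beta, Std4), giving (4, 8).
Orbyt earns 7 sequentially versus 8 at the Nash outcome: worse off.

worse off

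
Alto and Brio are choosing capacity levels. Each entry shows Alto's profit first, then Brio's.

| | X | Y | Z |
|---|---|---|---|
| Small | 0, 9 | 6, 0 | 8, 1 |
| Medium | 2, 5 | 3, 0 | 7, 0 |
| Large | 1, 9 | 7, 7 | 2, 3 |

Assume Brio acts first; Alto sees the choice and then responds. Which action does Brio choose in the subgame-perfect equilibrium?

Y

Work backward from Alto's decision.
- X: BR = Medium, leader payoff 5.
- Y: BR = Large, leader payoff 7.
- Z: BR = Small, leader payoff 1.
Maximizing over 5, 7, 1, Brio chooses Y. Subgame-perfect outcome: (Large, Y) with payoffs (7, 7).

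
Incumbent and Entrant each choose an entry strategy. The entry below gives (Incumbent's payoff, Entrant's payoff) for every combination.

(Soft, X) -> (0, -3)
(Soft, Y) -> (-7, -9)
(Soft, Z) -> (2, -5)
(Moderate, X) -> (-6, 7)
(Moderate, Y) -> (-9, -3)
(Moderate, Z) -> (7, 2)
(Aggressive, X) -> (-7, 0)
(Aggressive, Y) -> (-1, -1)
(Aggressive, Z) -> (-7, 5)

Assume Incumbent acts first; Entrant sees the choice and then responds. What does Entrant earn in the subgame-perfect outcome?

Solve by backward induction (Incumbent leads).
- Soft: BR = X, leader payoff 0.
- Moderate: BR = X, leader payoff -6.
- Aggressive: BR = Z, leader payoff -7.
Among 0, -6, -7, the best is 0 at Soft. Subgame-perfect outcome: (Soft, X) with payoffs (0, -3).

-3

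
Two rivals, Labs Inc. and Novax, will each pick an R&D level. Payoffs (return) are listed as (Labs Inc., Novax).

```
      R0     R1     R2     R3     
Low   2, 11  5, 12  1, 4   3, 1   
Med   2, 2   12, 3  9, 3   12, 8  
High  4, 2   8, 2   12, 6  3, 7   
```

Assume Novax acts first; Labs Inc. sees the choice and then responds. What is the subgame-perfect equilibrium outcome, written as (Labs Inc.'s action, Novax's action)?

Backward induction with Novax moving first.
- R0 → Labs Inc. plays High (best of 2, 2, 4); Novax gets 2.
- R1 → Labs Inc. plays Med (best of 5, 12, 8); Novax gets 3.
- R2 → Labs Inc. plays High (best of 1, 9, 12); Novax gets 6.
- R3 → Labs Inc. plays Med (best of 3, 12, 3); Novax gets 8.
Novax's induced payoffs are 2, 3, 6, 8, so Novax commits to R3. Subgame-perfect outcome: (Med, R3) with payoffs (12, 8).

(Med, R3)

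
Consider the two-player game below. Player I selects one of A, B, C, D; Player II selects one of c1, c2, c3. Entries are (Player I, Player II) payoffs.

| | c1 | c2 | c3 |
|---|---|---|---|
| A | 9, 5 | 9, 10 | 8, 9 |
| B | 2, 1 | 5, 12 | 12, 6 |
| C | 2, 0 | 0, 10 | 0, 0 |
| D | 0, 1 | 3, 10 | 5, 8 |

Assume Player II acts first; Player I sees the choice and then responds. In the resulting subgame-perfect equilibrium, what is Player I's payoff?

Solve by backward induction (Player II leads).
- c1 → Player I plays A (best of 9, 2, 2, 0); Player II gets 5.
- c2 → Player I plays A (best of 9, 5, 0, 3); Player II gets 10.
- c3 → Player I plays B (best of 8, 12, 0, 5); Player II gets 6.
Among 5, 10, 6, the best is 10 at c2. Subgame-perfect outcome: (A, c2) with payoffs (9, 10).

9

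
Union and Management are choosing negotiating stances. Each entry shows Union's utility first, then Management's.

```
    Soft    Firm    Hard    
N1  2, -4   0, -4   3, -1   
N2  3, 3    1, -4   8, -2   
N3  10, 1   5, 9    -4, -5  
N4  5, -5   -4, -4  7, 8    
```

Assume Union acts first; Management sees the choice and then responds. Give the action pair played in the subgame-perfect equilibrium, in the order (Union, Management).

(N4, Hard)

Solve by backward induction (Union leads).
- N1: BR = Hard, leader payoff 3.
- N2: BR = Soft, leader payoff 3.
- N3: BR = Firm, leader payoff 5.
- N4: BR = Hard, leader payoff 7.
Maximizing over 3, 3, 5, 7, Union chooses N4. Subgame-perfect outcome: (N4, Hard) with payoffs (7, 8).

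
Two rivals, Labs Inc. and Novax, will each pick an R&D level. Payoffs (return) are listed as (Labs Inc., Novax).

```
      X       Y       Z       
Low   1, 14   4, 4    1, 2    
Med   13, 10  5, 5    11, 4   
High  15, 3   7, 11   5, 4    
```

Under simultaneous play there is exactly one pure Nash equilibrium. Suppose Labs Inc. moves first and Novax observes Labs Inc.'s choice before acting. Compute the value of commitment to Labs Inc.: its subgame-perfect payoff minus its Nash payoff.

6

Solve by backward induction (Labs Inc. leads).
- Low: Novax compares 14, 4, 2 and picks X; Labs Inc. would get 1.
- Med: Novax compares 10, 5, 4 and picks X; Labs Inc. would get 13.
- High: Novax compares 3, 11, 4 and picks Y; Labs Inc. would get 7.
Labs Inc.'s induced payoffs are 1, 13, 7, so Labs Inc. commits to Med. Subgame-perfect outcome: (Med, X) with payoffs (13, 10).
Under simultaneous play:
Labs Inc.'s best replies: X→High; Y→High; Z→Med.
Novax's best replies: Low→X; Med→X; High→Y.
Only (High, Y) has each player best-responding; Nash payoffs (7, 11).
Labs Inc.'s commitment gain: 13 − 7 = 6.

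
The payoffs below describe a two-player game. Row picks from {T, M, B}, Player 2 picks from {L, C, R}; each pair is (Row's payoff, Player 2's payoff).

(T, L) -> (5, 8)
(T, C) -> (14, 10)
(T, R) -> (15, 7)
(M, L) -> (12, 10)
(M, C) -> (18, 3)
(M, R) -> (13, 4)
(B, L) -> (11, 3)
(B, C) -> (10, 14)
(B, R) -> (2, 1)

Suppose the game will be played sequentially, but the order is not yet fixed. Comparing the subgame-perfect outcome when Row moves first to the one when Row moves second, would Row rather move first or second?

If Row leads: Player 2's best replies are T→C, M→L, B→C; Row's induced payoffs 14, 12, 10; outcome (T, C), payoffs (14, 10).
If Player 2 leads: Row's best replies are L→M, C→M, R→T; Player 2's induced payoffs 10, 3, 7; outcome (M, L), payoffs (12, 10).
Row gets 14 moving first and 12 moving second, so Row prefers to move first.

first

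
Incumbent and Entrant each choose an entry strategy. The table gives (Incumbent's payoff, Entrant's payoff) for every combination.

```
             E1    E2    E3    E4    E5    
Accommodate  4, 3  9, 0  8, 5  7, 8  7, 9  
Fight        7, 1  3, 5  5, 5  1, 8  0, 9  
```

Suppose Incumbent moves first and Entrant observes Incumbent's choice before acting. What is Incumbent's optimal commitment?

Entrant best-responds to each possible Incumbent move:
- Accommodate: Entrant compares 3, 0, 5, 8, 9 and picks E5; Incumbent would get 7.
- Fight: Entrant compares 1, 5, 5, 8, 9 and picks E5; Incumbent would get 0.
Maximizing over 7, 0, Incumbent chooses Accommodate. Subgame-perfect outcome: (Accommodate, E5) with payoffs (7, 9).

Accommodate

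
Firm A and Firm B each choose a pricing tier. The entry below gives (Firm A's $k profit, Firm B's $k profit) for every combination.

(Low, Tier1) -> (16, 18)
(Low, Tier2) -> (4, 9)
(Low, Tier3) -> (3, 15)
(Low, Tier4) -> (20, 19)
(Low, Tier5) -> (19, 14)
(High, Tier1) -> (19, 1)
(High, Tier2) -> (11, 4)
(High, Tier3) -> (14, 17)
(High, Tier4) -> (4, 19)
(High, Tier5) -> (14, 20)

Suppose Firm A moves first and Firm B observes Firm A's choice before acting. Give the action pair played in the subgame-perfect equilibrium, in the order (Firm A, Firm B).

(Low, Tier4)

Firm B best-responds to each possible Firm A move:
- Low: BR = Tier4, leader payoff 20.
- High: BR = Tier5, leader payoff 14.
Among 20, 14, the best is 20 at Low. Subgame-perfect outcome: (Low, Tier4) with payoffs (20, 19).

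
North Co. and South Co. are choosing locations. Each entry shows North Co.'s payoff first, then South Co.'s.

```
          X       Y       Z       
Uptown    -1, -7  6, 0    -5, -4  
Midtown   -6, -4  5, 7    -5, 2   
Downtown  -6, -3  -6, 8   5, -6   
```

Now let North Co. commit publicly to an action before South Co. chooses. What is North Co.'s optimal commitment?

Backward induction with North Co. moving first.
- Uptown: South Co. compares -7, 0, -4 and picks Y; North Co. would get 6.
- Midtown: South Co. compares -4, 7, 2 and picks Y; North Co. would get 5.
- Downtown: South Co. compares -3, 8, -6 and picks Y; North Co. would get -6.
Maximizing over 6, 5, -6, North Co. chooses Uptown. Subgame-perfect outcome: (Uptown, Y) with payoffs (6, 0).

Uptown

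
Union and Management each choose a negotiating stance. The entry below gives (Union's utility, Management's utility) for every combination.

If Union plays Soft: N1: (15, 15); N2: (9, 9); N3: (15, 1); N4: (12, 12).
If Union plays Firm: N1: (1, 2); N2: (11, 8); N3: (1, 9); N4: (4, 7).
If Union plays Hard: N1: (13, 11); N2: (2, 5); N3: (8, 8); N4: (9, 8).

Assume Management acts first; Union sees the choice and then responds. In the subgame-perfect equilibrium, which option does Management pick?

Union best-responds to each possible Management move:
- N1 → Union plays Soft (best of 15, 1, 13); Management gets 15.
- N2 → Union plays Firm (best of 9, 11, 2); Management gets 8.
- N3 → Union plays Soft (best of 15, 1, 8); Management gets 1.
- N4 → Union plays Soft (best of 12, 4, 9); Management gets 12.
Maximizing over 15, 8, 1, 12, Management chooses N1. Subgame-perfect outcome: (Soft, N1) with payoffs (15, 15).

N1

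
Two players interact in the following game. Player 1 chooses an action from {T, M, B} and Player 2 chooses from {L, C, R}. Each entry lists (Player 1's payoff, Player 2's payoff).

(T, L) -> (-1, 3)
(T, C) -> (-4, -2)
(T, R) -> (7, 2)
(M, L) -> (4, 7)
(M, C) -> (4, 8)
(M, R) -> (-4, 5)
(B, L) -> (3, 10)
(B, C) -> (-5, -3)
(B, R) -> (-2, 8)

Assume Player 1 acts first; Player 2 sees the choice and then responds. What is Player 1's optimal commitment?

Player 2 best-responds to each possible Player 1 move:
- T: Player 2 compares 3, -2, 2 and picks L; Player 1 would get -1.
- M: Player 2 compares 7, 8, 5 and picks C; Player 1 would get 4.
- B: Player 2 compares 10, -3, 8 and picks L; Player 1 would get 3.
Maximizing over -1, 4, 3, Player 1 chooses M. Subgame-perfect outcome: (M, C) with payoffs (4, 8).

M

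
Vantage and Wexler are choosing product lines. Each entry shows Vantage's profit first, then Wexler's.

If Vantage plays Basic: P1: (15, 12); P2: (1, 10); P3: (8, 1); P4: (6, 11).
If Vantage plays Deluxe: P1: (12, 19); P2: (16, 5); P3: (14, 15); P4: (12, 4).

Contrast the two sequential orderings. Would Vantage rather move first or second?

first

If Vantage leads: Wexler's best replies are Basic→P1, Deluxe→P1; Vantage's induced payoffs 15, 12; outcome (Basic, P1), payoffs (15, 12).
If Wexler leads: Vantage's best replies are P1→Basic, P2→Deluxe, P3→Deluxe, P4→Deluxe; Wexler's induced payoffs 12, 5, 15, 4; outcome (Deluxe, P3), payoffs (14, 15).
Vantage gets 15 moving first and 14 moving second, so Vantage prefers to move first.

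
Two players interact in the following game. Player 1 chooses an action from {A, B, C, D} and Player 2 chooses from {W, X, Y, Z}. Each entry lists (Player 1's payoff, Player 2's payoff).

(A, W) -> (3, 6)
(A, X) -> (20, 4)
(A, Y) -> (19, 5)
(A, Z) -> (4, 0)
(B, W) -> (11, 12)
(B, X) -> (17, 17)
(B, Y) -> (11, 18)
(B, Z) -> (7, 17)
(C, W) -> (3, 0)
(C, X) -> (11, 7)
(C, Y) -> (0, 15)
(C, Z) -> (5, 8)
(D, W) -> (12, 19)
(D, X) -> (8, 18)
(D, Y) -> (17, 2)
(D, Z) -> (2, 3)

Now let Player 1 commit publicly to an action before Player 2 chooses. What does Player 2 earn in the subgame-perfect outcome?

Solve by backward induction (Player 1 leads).
- A → Player 2 plays W (best of 6, 4, 5, 0); Player 1 gets 3.
- B → Player 2 plays Y (best of 12, 17, 18, 17); Player 1 gets 11.
- C → Player 2 plays Y (best of 0, 7, 15, 8); Player 1 gets 0.
- D → Player 2 plays W (best of 19, 18, 2, 3); Player 1 gets 12.
Among 3, 11, 0, 12, the best is 12 at D. Subgame-perfect outcome: (D, W) with payoffs (12, 19).

19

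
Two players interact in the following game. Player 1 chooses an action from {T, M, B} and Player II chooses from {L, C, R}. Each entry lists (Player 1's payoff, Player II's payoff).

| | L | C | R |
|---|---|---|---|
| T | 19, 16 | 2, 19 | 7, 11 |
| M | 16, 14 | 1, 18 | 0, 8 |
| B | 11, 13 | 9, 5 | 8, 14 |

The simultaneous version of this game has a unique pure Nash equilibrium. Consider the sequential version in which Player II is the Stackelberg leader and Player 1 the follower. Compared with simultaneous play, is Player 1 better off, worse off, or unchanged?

better off

Player 1 best-responds to each possible Player II move:
- L: Player 1 compares 19, 16, 11 and picks T; Player II would get 16.
- C: Player 1 compares 2, 1, 9 and picks B; Player II would get 5.
- R: Player 1 compares 7, 0, 8 and picks B; Player II would get 14.
Maximizing over 16, 5, 14, Player II chooses L. Subgame-perfect outcome: (T, L) with payoffs (19, 16).
For the simultaneous game, intersect best replies.
Player 1's best replies: L→T; C→B; R→B.
Player II's best replies: T→C; M→C; B→R.
Only (B, R) has each player best-responding; Nash payoffs (8, 14).
Player 1 earns 19 sequentially versus 8 at the Nash outcome: better off.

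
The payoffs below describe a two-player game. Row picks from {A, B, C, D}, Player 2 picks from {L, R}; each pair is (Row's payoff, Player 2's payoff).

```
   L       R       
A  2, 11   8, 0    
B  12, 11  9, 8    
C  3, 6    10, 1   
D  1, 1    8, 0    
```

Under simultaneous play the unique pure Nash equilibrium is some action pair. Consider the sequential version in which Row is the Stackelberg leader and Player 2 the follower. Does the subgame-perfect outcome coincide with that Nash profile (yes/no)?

yes

Work backward from Player 2's decision.
- A: Player 2 compares 11, 0 and picks L; Row would get 2.
- B: Player 2 compares 11, 8 and picks L; Row would get 12.
- C: Player 2 compares 6, 1 and picks L; Row would get 3.
- D: Player 2 compares 1, 0 and picks L; Row would get 1.
Among 2, 12, 3, 1, the best is 12 at B. Subgame-perfect outcome: (B, L) with payoffs (12, 11).
Under simultaneous play:
Row's best replies: L→B; R→C.
Player 2's best replies: A→L; B→L; C→L; D→L.
Only (B, L) has each player best-responding; Nash payoffs (12, 11).
Sequential outcome (B, L) coincides with the Nash profile (B, L).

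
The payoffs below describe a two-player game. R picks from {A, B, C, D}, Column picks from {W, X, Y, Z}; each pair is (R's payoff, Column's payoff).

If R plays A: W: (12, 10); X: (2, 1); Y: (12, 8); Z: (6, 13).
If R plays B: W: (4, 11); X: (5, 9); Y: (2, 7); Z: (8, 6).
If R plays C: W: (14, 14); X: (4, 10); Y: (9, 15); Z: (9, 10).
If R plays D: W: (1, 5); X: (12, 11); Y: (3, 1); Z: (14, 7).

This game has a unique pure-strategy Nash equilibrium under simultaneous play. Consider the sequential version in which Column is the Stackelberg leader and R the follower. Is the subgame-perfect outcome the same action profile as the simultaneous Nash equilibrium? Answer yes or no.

no

Solve by backward induction (Column leads).
- W: R compares 12, 4, 14, 1 and picks C; Column would get 14.
- X: R compares 2, 5, 4, 12 and picks D; Column would get 11.
- Y: R compares 12, 2, 9, 3 and picks A; Column would get 8.
- Z: R compares 6, 8, 9, 14 and picks D; Column would get 7.
Among 14, 11, 8, 7, the best is 14 at W. Subgame-perfect outcome: (C, W) with payoffs (14, 14).
Now find the simultaneous Nash equilibrium.
R's best replies: W→C; X→D; Y→A; Z→D.
Column's best replies: A→Z; B→W; C→Y; D→X.
Only (D, X) has each player best-responding; Nash payoffs (12, 11).
Sequential outcome (C, W) differs from the Nash profile (D, X).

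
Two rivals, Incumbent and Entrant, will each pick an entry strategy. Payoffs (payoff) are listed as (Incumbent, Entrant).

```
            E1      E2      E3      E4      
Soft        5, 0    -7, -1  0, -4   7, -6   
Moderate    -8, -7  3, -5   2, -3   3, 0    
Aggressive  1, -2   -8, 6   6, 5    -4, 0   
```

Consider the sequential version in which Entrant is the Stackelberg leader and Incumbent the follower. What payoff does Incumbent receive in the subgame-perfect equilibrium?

Backward induction with Entrant moving first.
- E1: Incumbent compares 5, -8, 1 and picks Soft; Entrant would get 0.
- E2: Incumbent compares -7, 3, -8 and picks Moderate; Entrant would get -5.
- E3: Incumbent compares 0, 2, 6 and picks Aggressive; Entrant would get 5.
- E4: Incumbent compares 7, 3, -4 and picks Soft; Entrant would get -6.
Maximizing over 0, -5, 5, -6, Entrant chooses E3. Subgame-perfect outcome: (Aggressive, E3) with payoffs (6, 5).

6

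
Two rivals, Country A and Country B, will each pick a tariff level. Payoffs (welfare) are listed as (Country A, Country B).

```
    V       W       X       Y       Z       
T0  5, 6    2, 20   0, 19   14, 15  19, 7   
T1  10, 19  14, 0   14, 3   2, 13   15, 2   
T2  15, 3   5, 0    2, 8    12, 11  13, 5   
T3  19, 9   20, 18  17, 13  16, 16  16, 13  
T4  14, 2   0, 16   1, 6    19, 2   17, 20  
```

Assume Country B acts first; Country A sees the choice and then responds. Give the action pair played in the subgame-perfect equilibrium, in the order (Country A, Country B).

(T3, W)

Backward induction with Country B moving first.
- V → Country A plays T3 (best of 5, 10, 15, 19, 14); Country B gets 9.
- W → Country A plays T3 (best of 2, 14, 5, 20, 0); Country B gets 18.
- X → Country A plays T3 (best of 0, 14, 2, 17, 1); Country B gets 13.
- Y → Country A plays T4 (best of 14, 2, 12, 16, 19); Country B gets 2.
- Z → Country A plays T0 (best of 19, 15, 13, 16, 17); Country B gets 7.
Maximizing over 9, 18, 13, 2, 7, Country B chooses W. Subgame-perfect outcome: (T3, W) with payoffs (20, 18).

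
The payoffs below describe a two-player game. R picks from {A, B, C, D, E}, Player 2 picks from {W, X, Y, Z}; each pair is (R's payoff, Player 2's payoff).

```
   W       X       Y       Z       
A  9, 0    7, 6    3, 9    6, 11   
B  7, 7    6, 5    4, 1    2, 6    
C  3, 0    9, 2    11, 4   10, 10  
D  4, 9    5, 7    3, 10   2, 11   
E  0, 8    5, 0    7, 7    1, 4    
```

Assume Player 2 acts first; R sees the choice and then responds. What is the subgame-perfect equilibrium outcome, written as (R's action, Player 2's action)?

(C, Z)

R best-responds to each possible Player 2 move:
- W → R plays A (best of 9, 7, 3, 4, 0); Player 2 gets 0.
- X → R plays C (best of 7, 6, 9, 5, 5); Player 2 gets 2.
- Y → R plays C (best of 3, 4, 11, 3, 7); Player 2 gets 4.
- Z → R plays C (best of 6, 2, 10, 2, 1); Player 2 gets 10.
Among 0, 2, 4, 10, the best is 10 at Z. Subgame-perfect outcome: (C, Z) with payoffs (10, 10).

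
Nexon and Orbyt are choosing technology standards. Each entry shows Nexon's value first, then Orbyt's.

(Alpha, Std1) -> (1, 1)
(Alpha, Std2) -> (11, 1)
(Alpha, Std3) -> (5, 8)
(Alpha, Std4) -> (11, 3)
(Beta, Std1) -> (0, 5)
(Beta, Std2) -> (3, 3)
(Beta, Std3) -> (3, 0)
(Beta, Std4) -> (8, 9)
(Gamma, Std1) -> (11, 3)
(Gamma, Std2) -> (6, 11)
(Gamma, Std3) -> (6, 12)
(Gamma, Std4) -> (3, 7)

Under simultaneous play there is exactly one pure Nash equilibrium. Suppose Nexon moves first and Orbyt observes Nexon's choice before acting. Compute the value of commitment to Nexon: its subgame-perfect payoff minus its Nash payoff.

Orbyt best-responds to each possible Nexon move:
- Alpha: Orbyt compares 1, 1, 8, 3 and picks Std3; Nexon would get 5.
- Beta: Orbyt compares 5, 3, 0, 9 and picks Std4; Nexon would get 8.
- Gamma: Orbyt compares 3, 11, 12, 7 and picks Std3; Nexon would get 6.
Nexon's induced payoffs are 5, 8, 6, so Nexon commits to Beta. Subgame-perfect outcome: (Beta, Std4) with payoffs (8, 9).
For the simultaneous game, intersect best replies.
Nexon's best replies: Std1→Gamma; Std2→Alpha; Std3→Gamma; Std4→Alpha.
Orbyt's best replies: Alpha→Std3; Beta→Std4; Gamma→Std3.
The unique mutual best reply is (Gamma, Std3), giving (6, 12).
Nexon's commitment gain: 8 − 6 = 2.

2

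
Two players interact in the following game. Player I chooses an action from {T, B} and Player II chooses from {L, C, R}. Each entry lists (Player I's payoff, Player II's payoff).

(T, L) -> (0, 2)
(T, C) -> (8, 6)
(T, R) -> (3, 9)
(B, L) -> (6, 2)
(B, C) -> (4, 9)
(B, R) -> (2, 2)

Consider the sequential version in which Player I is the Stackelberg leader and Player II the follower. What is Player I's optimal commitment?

Work backward from Player II's decision.
- T: Player II compares 2, 6, 9 and picks R; Player I would get 3.
- B: Player II compares 2, 9, 2 and picks C; Player I would get 4.
Maximizing over 3, 4, Player I chooses B. Subgame-perfect outcome: (B, C) with payoffs (4, 9).

B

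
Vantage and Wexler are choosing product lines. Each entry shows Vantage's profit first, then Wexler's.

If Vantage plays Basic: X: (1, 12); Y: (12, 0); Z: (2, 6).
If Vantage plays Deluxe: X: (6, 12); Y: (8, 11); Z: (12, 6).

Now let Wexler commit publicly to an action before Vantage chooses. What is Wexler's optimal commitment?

Vantage best-responds to each possible Wexler move:
- X: Vantage compares 1, 6 and picks Deluxe; Wexler would get 12.
- Y: Vantage compares 12, 8 and picks Basic; Wexler would get 0.
- Z: Vantage compares 2, 12 and picks Deluxe; Wexler would get 6.
Among 12, 0, 6, the best is 12 at X. Subgame-perfect outcome: (Deluxe, X) with payoffs (6, 12).

X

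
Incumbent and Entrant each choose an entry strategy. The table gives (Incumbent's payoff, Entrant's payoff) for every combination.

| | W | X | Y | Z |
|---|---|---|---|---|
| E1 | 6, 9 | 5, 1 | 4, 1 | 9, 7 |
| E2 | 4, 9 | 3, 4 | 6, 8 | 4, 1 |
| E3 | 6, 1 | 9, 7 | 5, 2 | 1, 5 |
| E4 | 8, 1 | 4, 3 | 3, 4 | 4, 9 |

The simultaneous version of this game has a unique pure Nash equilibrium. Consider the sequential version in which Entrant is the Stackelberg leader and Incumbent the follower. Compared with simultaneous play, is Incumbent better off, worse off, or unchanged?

Backward induction with Entrant moving first.
- W → Incumbent plays E4 (best of 6, 4, 6, 8); Entrant gets 1.
- X → Incumbent plays E3 (best of 5, 3, 9, 4); Entrant gets 7.
- Y → Incumbent plays E2 (best of 4, 6, 5, 3); Entrant gets 8.
- Z → Incumbent plays E1 (best of 9, 4, 1, 4); Entrant gets 7.
Entrant's induced payoffs are 1, 7, 8, 7, so Entrant commits to Y. Subgame-perfect outcome: (E2, Y) with payoffs (6, 8).
Under simultaneous play:
Incumbent's best replies: W→E4; X→E3; Y→E2; Z→E1.
Entrant's best replies: E1→W; E2→W; E3→X; E4→Z.
The unique mutual best reply is (E3, X), giving (9, 7).
Incumbent earns 6 sequentially versus 9 at the Nash outcome: worse off.

worse off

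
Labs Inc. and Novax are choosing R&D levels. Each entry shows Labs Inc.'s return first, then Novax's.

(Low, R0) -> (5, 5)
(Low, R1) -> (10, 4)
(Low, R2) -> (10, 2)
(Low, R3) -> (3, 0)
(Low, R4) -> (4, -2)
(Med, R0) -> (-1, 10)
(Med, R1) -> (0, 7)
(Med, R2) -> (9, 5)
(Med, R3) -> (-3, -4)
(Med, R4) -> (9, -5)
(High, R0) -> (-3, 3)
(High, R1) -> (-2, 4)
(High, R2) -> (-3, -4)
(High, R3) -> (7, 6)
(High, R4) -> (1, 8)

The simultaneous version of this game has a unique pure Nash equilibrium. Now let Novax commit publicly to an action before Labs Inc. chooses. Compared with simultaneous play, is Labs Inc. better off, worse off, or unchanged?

better off

Work backward from Labs Inc.'s decision.
- R0 → Labs Inc. plays Low (best of 5, -1, -3); Novax gets 5.
- R1 → Labs Inc. plays Low (best of 10, 0, -2); Novax gets 4.
- R2 → Labs Inc. plays Low (best of 10, 9, -3); Novax gets 2.
- R3 → Labs Inc. plays High (best of 3, -3, 7); Novax gets 6.
- R4 → Labs Inc. plays Med (best of 4, 9, 1); Novax gets -5.
Maximizing over 5, 4, 2, 6, -5, Novax chooses R3. Subgame-perfect outcome: (High, R3) with payoffs (7, 6).
Now find the simultaneous Nash equilibrium.
Labs Inc.'s best replies: R0→Low; R1→Low; R2→Low; R3→High; R4→Med.
Novax's best replies: Low→R0; Med→R0; High→R4.
Only (Low, R0) has each player best-responding; Nash payoffs (5, 5).
Labs Inc. earns 7 sequentially versus 5 at the Nash outcome: better off.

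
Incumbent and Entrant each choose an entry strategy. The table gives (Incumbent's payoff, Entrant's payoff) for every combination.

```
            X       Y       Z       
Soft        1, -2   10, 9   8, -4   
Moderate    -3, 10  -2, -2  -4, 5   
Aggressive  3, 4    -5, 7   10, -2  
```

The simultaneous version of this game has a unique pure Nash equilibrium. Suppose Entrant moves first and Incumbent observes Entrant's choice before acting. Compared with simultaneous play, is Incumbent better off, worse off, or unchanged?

Incumbent best-responds to each possible Entrant move:
- X → Incumbent plays Aggressive (best of 1, -3, 3); Entrant gets 4.
- Y → Incumbent plays Soft (best of 10, -2, -5); Entrant gets 9.
- Z → Incumbent plays Aggressive (best of 8, -4, 10); Entrant gets -2.
Among 4, 9, -2, the best is 9 at Y. Subgame-perfect outcome: (Soft, Y) with payoffs (10, 9).
For the simultaneous game, intersect best replies.
Incumbent's best replies: X→Aggressive; Y→Soft; Z→Aggressive.
Entrant's best replies: Soft→Y; Moderate→X; Aggressive→Y.
Only (Soft, Y) has each player best-responding; Nash payoffs (10, 9).
Incumbent earns 10 sequentially versus 10 at the Nash outcome: unchanged.

unchanged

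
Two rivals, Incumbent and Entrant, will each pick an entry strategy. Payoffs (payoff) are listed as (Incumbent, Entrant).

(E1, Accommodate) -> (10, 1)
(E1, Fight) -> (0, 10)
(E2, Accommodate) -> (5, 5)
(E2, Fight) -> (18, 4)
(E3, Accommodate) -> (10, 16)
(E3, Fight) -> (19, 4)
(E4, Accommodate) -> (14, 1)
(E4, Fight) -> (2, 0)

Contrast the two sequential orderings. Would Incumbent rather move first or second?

second

If Incumbent leads: Entrant's best replies are E1→Fight, E2→Accommodate, E3→Accommodate, E4→Accommodate; Incumbent's induced payoffs 0, 5, 10, 14; outcome (E4, Accommodate), payoffs (14, 1).
If Entrant leads: Incumbent's best replies are Accommodate→E4, Fight→E3; Entrant's induced payoffs 1, 4; outcome (E3, Fight), payoffs (19, 4).
Incumbent gets 14 moving first and 19 moving second, so Incumbent prefers to move second.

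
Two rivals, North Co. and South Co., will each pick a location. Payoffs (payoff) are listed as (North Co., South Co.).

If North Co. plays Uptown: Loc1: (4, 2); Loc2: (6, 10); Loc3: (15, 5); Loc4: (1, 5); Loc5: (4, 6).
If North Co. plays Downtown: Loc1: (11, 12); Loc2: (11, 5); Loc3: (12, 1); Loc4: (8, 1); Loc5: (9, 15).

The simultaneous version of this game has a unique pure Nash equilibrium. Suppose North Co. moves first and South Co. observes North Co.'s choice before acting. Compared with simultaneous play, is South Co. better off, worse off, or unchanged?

unchanged

South Co. best-responds to each possible North Co. move:
- Uptown: BR = Loc2, leader payoff 6.
- Downtown: BR = Loc5, leader payoff 9.
North Co.'s induced payoffs are 6, 9, so North Co. commits to Downtown. Subgame-perfect outcome: (Downtown, Loc5) with payoffs (9, 15).
Under simultaneous play:
North Co.'s best replies: Loc1→Downtown; Loc2→Downtown; Loc3→Uptown; Loc4→Downtown; Loc5→Downtown.
South Co.'s best replies: Uptown→Loc2; Downtown→Loc5.
Only (Downtown, Loc5) has each player best-responding; Nash payoffs (9, 15).
South Co. earns 15 sequentially versus 15 at the Nash outcome: unchanged.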